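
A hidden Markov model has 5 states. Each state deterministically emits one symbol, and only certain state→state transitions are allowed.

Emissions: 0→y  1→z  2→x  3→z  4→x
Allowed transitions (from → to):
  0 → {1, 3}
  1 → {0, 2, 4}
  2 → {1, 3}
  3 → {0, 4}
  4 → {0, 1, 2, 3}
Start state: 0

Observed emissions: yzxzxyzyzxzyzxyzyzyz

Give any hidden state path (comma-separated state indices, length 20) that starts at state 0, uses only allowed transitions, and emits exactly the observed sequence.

0,1,4,1,4,0,1,0,1,2,3,0,3,4,0,3,0,1,0,1

  0: obs=y cand={0} pick 0 [start]
  1: obs=z cand={1,3} pick 1 [0->1 ok]
  2: obs=x cand={2,4} pick 4 [1->4 ok]
  3: obs=z cand={1,3} pick 1 [4->1 ok]
  4: obs=x cand={2,4} pick 4 [1->4 ok]
  5: obs=y cand={0} pick 0 [4->0 ok]
  6: obs=z cand={1,3} pick 1 [0->1 ok]
  7: obs=y cand={0} pick 0 [1->0 ok]
  8: obs=z cand={1,3} pick 1 [0->1 ok]
  9: obs=x cand={2,4} pick 2 [1->2 ok]
  10: obs=z cand={1,3} pick 3 [2->3 ok]
  11: obs=y cand={0} pick 0 [3->0 ok]
  12: obs=z cand={1,3} pick 3 [0->3 ok]
  13: obs=x cand={2,4} pick 4 [3->4 ok]
  14: obs=y cand={0} pick 0 [4->0 ok]
  15: obs=z cand={1,3} pick 3 [0->3 ok]
  16: obs=y cand={0} pick 0 [3->0 ok]
  17: obs=z cand={1,3} pick 1 [0->1 ok]
  18: obs=y cand={0} pick 0 [1->0 ok]
  19: obs=z cand={1,3} pick 1 [0->1 ok]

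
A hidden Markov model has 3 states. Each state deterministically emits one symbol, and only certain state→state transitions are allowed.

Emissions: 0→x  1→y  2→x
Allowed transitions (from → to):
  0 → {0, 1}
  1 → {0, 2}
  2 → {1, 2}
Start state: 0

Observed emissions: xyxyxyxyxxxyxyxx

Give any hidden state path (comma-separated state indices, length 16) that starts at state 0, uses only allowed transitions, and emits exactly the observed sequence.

  [0] x  {0,2}  => 0  start
  [1] y  {1}  => 1  0->1 ok
  [2] x  {0,2}  => 0  1->0 ok
  [3] y  {1}  => 1  0->1 ok
  [4] x  {0,2}  => 2  1->2 ok
  [5] y  {1}  => 1  2->1 ok
  [6] x  {0,2}  => 0  1->0 ok
  [7] y  {1}  => 1  0->1 ok
  [8] x  {0,2}  => 0  1->0 ok
  [9] x  {0,2}  => 0  0->0 ok
  [10] x  {0,2}  => 0  0->0 ok
  [11] y  {1}  => 1  0->1 ok
  [12] x  {0,2}  => 0  1->0 ok
  [13] y  {1}  => 1  0->1 ok
  [14] x  {0,2}  => 2  1->2 ok
  [15] x  {0,2}  => 2  2->2 ok

0,1,0,1,2,1,0,1,0,0,0,1,0,1,2,2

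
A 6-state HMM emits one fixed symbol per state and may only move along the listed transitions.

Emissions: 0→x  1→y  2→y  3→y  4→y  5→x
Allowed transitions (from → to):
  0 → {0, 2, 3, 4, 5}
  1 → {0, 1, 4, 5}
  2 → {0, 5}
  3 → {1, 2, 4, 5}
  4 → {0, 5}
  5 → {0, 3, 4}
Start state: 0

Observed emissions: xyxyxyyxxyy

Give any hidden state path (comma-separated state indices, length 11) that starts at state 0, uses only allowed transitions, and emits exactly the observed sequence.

0,4,0,4,5,3,2,5,0,3,1

  [0] x  {0,5}  => 0  start
  [1] y  {1,2,3,4}  => 4  0->4 ok
  [2] x  {0,5}  => 0  4->0 ok
  [3] y  {1,2,3,4}  => 4  0->4 ok
  [4] x  {0,5}  => 5  4->5 ok
  [5] y  {1,2,3,4}  => 3  5->3 ok
  [6] y  {1,2,3,4}  => 2  3->2 ok
  [7] x  {0,5}  => 5  2->5 ok
  [8] x  {0,5}  => 0  5->0 ok
  [9] y  {1,2,3,4}  => 3  0->3 ok
  [10] y  {1,2,3,4}  => 1  3->1 ok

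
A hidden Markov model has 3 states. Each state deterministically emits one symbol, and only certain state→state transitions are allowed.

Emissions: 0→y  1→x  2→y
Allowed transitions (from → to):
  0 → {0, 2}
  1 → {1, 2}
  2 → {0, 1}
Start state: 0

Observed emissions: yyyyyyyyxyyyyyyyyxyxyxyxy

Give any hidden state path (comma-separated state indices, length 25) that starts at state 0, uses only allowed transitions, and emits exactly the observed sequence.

0,0,0,0,0,2,0,2,1,2,0,0,0,0,0,0,2,1,2,1,2,1,2,1,2

  0: obs=y cand={0,2} pick 0 [start]
  1: obs=y cand={0,2} pick 0 [0->0 ok]
  2: obs=y cand={0,2} pick 0 [0->0 ok]
  3: obs=y cand={0,2} pick 0 [0->0 ok]
  4: obs=y cand={0,2} pick 0 [0->0 ok]
  5: obs=y cand={0,2} pick 2 [0->2 ok]
  6: obs=y cand={0,2} pick 0 [2->0 ok]
  7: obs=y cand={0,2} pick 2 [0->2 ok]
  8: obs=x cand={1} pick 1 [2->1 ok]
  9: obs=y cand={0,2} pick 2 [1->2 ok]
  10: obs=y cand={0,2} pick 0 [2->0 ok]
  11: obs=y cand={0,2} pick 0 [0->0 ok]
  12: obs=y cand={0,2} pick 0 [0->0 ok]
  13: obs=y cand={0,2} pick 0 [0->0 ok]
  14: obs=y cand={0,2} pick 0 [0->0 ok]
  15: obs=y cand={0,2} pick 0 [0->0 ok]
  16: obs=y cand={0,2} pick 2 [0->2 ok]
  17: obs=x cand={1} pick 1 [2->1 ok]
  18: obs=y cand={0,2} pick 2 [1->2 ok]
  19: obs=x cand={1} pick 1 [2->1 ok]
  20: obs=y cand={0,2} pick 2 [1->2 ok]
  21: obs=x cand={1} pick 1 [2->1 ok]
  22: obs=y cand={0,2} pick 2 [1->2 ok]
  23: obs=x cand={1} pick 1 [2->1 ok]
  24: obs=y cand={0,2} pick 2 [1->2 ok]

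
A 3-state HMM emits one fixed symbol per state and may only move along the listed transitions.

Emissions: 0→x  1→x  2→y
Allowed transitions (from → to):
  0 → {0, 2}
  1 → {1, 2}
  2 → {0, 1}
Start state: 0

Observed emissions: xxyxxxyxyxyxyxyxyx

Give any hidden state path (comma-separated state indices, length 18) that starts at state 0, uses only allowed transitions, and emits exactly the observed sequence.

0,0,2,0,0,0,2,0,2,0,2,0,2,1,2,1,2,0

  [0] x  {0,1}  => 0  start
  [1] x  {0,1}  => 0  0->0 ok
  [2] y  {2}  => 2  0->2 ok
  [3] x  {0,1}  => 0  2->0 ok
  [4] x  {0,1}  => 0  0->0 ok
  [5] x  {0,1}  => 0  0->0 ok
  [6] y  {2}  => 2  0->2 ok
  [7] x  {0,1}  => 0  2->0 ok
  [8] y  {2}  => 2  0->2 ok
  [9] x  {0,1}  => 0  2->0 ok
  [10] y  {2}  => 2  0->2 ok
  [11] x  {0,1}  => 0  2->0 ok
  [12] y  {2}  => 2  0->2 ok
  [13] x  {0,1}  => 1  2->1 ok
  [14] y  {2}  => 2  1->2 ok
  [15] x  {0,1}  => 1  2->1 ok
  [16] y  {2}  => 2  1->2 ok
  [17] x  {0,1}  => 0  2->0 ok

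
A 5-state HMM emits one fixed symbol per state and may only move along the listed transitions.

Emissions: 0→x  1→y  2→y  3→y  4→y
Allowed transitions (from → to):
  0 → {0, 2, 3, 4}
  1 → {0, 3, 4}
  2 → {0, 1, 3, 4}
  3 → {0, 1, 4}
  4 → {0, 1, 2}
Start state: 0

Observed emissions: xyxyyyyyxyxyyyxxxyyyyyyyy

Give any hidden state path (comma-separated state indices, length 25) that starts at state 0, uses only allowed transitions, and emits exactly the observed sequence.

  [0] x  {0}  => 0  start
  [1] y  {1,2,3,4}  => 3  0->3 ok
  [2] x  {0}  => 0  3->0 ok
  [3] y  {1,2,3,4}  => 2  0->2 ok
  [4] y  {1,2,3,4}  => 3  2->3 ok
  [5] y  {1,2,3,4}  => 1  3->1 ok
  [6] y  {1,2,3,4}  => 3  1->3 ok
  [7] y  {1,2,3,4}  => 1  3->1 ok
  [8] x  {0}  => 0  1->0 ok
  [9] y  {1,2,3,4}  => 4  0->4 ok
  [10] x  {0}  => 0  4->0 ok
  [11] y  {1,2,3,4}  => 4  0->4 ok
  [12] y  {1,2,3,4}  => 2  4->2 ok
  [13] y  {1,2,3,4}  => 1  2->1 ok
  [14] x  {0}  => 0  1->0 ok
  [15] x  {0}  => 0  0->0 ok
  [16] x  {0}  => 0  0->0 ok
  [17] y  {1,2,3,4}  => 3  0->3 ok
  [18] y  {1,2,3,4}  => 4  3->4 ok
  [19] y  {1,2,3,4}  => 2  4->2 ok
  [20] y  {1,2,3,4}  => 3  2->3 ok
  [21] y  {1,2,3,4}  => 4  3->4 ok
  [22] y  {1,2,3,4}  => 1  4->1 ok
  [23] y  {1,2,3,4}  => 4  1->4 ok
  [24] y  {1,2,3,4}  => 1  4->1 ok

0,3,0,2,3,1,3,1,0,4,0,4,2,1,0,0,0,3,4,2,3,4,1,4,1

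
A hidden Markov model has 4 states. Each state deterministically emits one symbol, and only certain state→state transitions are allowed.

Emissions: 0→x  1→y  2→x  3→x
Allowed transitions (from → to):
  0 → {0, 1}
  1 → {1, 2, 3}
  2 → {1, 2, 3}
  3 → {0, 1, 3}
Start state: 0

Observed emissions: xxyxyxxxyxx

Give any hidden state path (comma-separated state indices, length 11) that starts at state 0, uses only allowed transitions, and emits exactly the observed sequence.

  [0] x  {0,2,3}  => 0  start
  [1] x  {0,2,3}  => 0  0->0 ok
  [2] y  {1}  => 1  0->1 ok
  [3] x  {0,2,3}  => 3  1->3 ok
  [4] y  {1}  => 1  3->1 ok
  [5] x  {0,2,3}  => 2  1->2 ok
  [6] x  {0,2,3}  => 2  2->2 ok
  [7] x  {0,2,3}  => 3  2->3 ok
  [8] y  {1}  => 1  3->1 ok
  [9] x  {0,2,3}  => 2  1->2 ok
  [10] x  {0,2,3}  => 3  2->3 ok

0,0,1,3,1,2,2,3,1,2,3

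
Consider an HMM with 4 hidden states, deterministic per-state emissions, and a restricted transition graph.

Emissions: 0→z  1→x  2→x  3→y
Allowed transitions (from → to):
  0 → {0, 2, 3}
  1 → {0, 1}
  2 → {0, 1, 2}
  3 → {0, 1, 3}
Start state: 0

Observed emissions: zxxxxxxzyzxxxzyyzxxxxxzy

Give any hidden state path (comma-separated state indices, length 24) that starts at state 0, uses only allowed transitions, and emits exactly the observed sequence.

0,2,2,2,2,1,1,0,3,0,2,2,2,0,3,3,0,2,2,2,1,1,0,3

  [0] z  {0}  => 0  start
  [1] x  {1,2}  => 2  0->2 ok
  [2] x  {1,2}  => 2  2->2 ok
  [3] x  {1,2}  => 2  2->2 ok
  [4] x  {1,2}  => 2  2->2 ok
  [5] x  {1,2}  => 1  2->1 ok
  [6] x  {1,2}  => 1  1->1 ok
  [7] z  {0}  => 0  1->0 ok
  [8] y  {3}  => 3  0->3 ok
  [9] z  {0}  => 0  3->0 ok
  [10] x  {1,2}  => 2  0->2 ok
  [11] x  {1,2}  => 2  2->2 ok
  [12] x  {1,2}  => 2  2->2 ok
  [13] z  {0}  => 0  2->0 ok
  [14] y  {3}  => 3  0->3 ok
  [15] y  {3}  => 3  3->3 ok
  [16] z  {0}  => 0  3->0 ok
  [17] x  {1,2}  => 2  0->2 ok
  [18] x  {1,2}  => 2  2->2 ok
  [19] x  {1,2}  => 2  2->2 ok
  [20] x  {1,2}  => 1  2->1 ok
  [21] x  {1,2}  => 1  1->1 ok
  [22] z  {0}  => 0  1->0 ok
  [23] y  {3}  => 3  0->3 ok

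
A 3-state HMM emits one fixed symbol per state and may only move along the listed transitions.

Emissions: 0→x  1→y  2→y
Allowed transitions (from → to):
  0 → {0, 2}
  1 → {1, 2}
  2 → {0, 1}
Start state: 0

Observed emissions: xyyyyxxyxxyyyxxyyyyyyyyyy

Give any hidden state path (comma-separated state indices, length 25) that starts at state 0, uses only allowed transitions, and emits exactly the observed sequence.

0,2,1,1,2,0,0,2,0,0,2,1,2,0,0,2,1,1,2,1,1,1,1,1,2

  pos 0: x in {0}, choose 0; start
  pos 1: y in {1,2}, choose 2; 0->2 ok
  pos 2: y in {1,2}, choose 1; 2->1 ok
  pos 3: y in {1,2}, choose 1; 1->1 ok
  pos 4: y in {1,2}, choose 2; 1->2 ok
  pos 5: x in {0}, choose 0; 2->0 ok
  pos 6: x in {0}, choose 0; 0->0 ok
  pos 7: y in {1,2}, choose 2; 0->2 ok
  pos 8: x in {0}, choose 0; 2->0 ok
  pos 9: x in {0}, choose 0; 0->0 ok
  pos 10: y in {1,2}, choose 2; 0->2 ok
  pos 11: y in {1,2}, choose 1; 2->1 ok
  pos 12: y in {1,2}, choose 2; 1->2 ok
  pos 13: x in {0}, choose 0; 2->0 ok
  pos 14: x in {0}, choose 0; 0->0 ok
  pos 15: y in {1,2}, choose 2; 0->2 ok
  pos 16: y in {1,2}, choose 1; 2->1 ok
  pos 17: y in {1,2}, choose 1; 1->1 ok
  pos 18: y in {1,2}, choose 2; 1->2 ok
  pos 19: y in {1,2}, choose 1; 2->1 ok
  pos 20: y in {1,2}, choose 1; 1->1 ok
  pos 21: y in {1,2}, choose 1; 1->1 ok
  pos 22: y in {1,2}, choose 1; 1->1 ok
  pos 23: y in {1,2}, choose 1; 1->1 ok
  pos 24: y in {1,2}, choose 2; 1->2 ok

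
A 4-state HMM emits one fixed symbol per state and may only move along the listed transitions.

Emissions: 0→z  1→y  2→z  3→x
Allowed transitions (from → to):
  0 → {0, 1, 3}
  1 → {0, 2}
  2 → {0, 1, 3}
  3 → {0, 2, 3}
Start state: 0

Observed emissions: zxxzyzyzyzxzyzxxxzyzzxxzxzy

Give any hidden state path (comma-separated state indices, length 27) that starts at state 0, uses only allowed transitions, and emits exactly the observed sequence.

0,3,3,0,1,2,1,0,1,0,3,0,1,0,3,3,3,2,1,0,0,3,3,2,3,0,1

  pos 0: z in {0,2}, choose 0; start
  pos 1: x in {3}, choose 3; 0->3 ok
  pos 2: x in {3}, choose 3; 3->3 ok
  pos 3: z in {0,2}, choose 0; 3->0 ok
  pos 4: y in {1}, choose 1; 0->1 ok
  pos 5: z in {0,2}, choose 2; 1->2 ok
  pos 6: y in {1}, choose 1; 2->1 ok
  pos 7: z in {0,2}, choose 0; 1->0 ok
  pos 8: y in {1}, choose 1; 0->1 ok
  pos 9: z in {0,2}, choose 0; 1->0 ok
  pos 10: x in {3}, choose 3; 0->3 ok
  pos 11: z in {0,2}, choose 0; 3->0 ok
  pos 12: y in {1}, choose 1; 0->1 ok
  pos 13: z in {0,2}, choose 0; 1->0 ok
  pos 14: x in {3}, choose 3; 0->3 ok
  pos 15: x in {3}, choose 3; 3->3 ok
  pos 16: x in {3}, choose 3; 3->3 ok
  pos 17: z in {0,2}, choose 2; 3->2 ok
  pos 18: y in {1}, choose 1; 2->1 ok
  pos 19: z in {0,2}, choose 0; 1->0 ok
  pos 20: z in {0,2}, choose 0; 0->0 ok
  pos 21: x in {3}, choose 3; 0->3 ok
  pos 22: x in {3}, choose 3; 3->3 ok
  pos 23: z in {0,2}, choose 2; 3->2 ok
  pos 24: x in {3}, choose 3; 2->3 ok
  pos 25: z in {0,2}, choose 0; 3->0 ok
  pos 26: y in {1}, choose 1; 0->1 ok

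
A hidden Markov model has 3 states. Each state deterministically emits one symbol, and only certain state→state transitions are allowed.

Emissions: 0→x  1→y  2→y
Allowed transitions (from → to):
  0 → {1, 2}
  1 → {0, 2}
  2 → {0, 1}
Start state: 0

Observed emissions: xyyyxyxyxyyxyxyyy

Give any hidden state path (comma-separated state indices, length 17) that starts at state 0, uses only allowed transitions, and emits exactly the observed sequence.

0,1,2,1,0,2,0,1,0,2,1,0,1,0,2,1,2

  [0] x  {0}  => 0  start
  [1] y  {1,2}  => 1  0->1 ok
  [2] y  {1,2}  => 2  1->2 ok
  [3] y  {1,2}  => 1  2->1 ok
  [4] x  {0}  => 0  1->0 ok
  [5] y  {1,2}  => 2  0->2 ok
  [6] x  {0}  => 0  2->0 ok
  [7] y  {1,2}  => 1  0->1 ok
  [8] x  {0}  => 0  1->0 ok
  [9] y  {1,2}  => 2  0->2 ok
  [10] y  {1,2}  => 1  2->1 ok
  [11] x  {0}  => 0  1->0 ok
  [12] y  {1,2}  => 1  0->1 ok
  [13] x  {0}  => 0  1->0 ok
  [14] y  {1,2}  => 2  0->2 ok
  [15] y  {1,2}  => 1  2->1 ok
  [16] y  {1,2}  => 2  1->2 ok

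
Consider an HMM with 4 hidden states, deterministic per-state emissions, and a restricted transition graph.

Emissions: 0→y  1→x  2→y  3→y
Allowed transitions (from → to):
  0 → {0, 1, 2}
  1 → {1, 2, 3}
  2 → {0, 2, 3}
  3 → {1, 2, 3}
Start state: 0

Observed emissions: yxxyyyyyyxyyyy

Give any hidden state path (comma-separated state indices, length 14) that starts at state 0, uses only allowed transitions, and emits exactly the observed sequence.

  t0 'y' -> {0,2,3}, take 0 (start)
  t1 'x' -> {1}, take 1 (0->1 ok)
  t2 'x' -> {1}, take 1 (1->1 ok)
  t3 'y' -> {0,2,3}, take 2 (1->2 ok)
  t4 'y' -> {0,2,3}, take 0 (2->0 ok)
  t5 'y' -> {0,2,3}, take 2 (0->2 ok)
  t6 'y' -> {0,2,3}, take 3 (2->3 ok)
  t7 'y' -> {0,2,3}, take 2 (3->2 ok)
  t8 'y' -> {0,2,3}, take 3 (2->3 ok)
  t9 'x' -> {1}, take 1 (3->1 ok)
  t10 'y' -> {0,2,3}, take 2 (1->2 ok)
  t11 'y' -> {0,2,3}, take 0 (2->0 ok)
  t12 'y' -> {0,2,3}, take 0 (0->0 ok)
  t13 'y' -> {0,2,3}, take 2 (0->2 ok)

0,1,1,2,0,2,3,2,3,1,2,0,0,2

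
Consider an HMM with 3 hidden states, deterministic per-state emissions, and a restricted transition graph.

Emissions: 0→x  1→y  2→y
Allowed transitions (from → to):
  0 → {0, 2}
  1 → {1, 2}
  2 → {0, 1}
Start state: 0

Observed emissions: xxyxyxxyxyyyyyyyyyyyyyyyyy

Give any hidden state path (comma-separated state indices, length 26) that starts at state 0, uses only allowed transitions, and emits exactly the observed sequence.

0,0,2,0,2,0,0,2,0,2,1,2,1,2,1,1,1,1,1,1,2,1,2,1,1,2

  [0] x  {0}  => 0  start
  [1] x  {0}  => 0  0->0 ok
  [2] y  {1,2}  => 2  0->2 ok
  [3] x  {0}  => 0  2->0 ok
  [4] y  {1,2}  => 2  0->2 ok
  [5] x  {0}  => 0  2->0 ok
  [6] x  {0}  => 0  0->0 ok
  [7] y  {1,2}  => 2  0->2 ok
  [8] x  {0}  => 0  2->0 ok
  [9] y  {1,2}  => 2  0->2 ok
  [10] y  {1,2}  => 1  2->1 ok
  [11] y  {1,2}  => 2  1->2 ok
  [12] y  {1,2}  => 1  2->1 ok
  [13] y  {1,2}  => 2  1->2 ok
  [14] y  {1,2}  => 1  2->1 ok
  [15] y  {1,2}  => 1  1->1 ok
  [16] y  {1,2}  => 1  1->1 ok
  [17] y  {1,2}  => 1  1->1 ok
  [18] y  {1,2}  => 1  1->1 ok
  [19] y  {1,2}  => 1  1->1 ok
  [20] y  {1,2}  => 2  1->2 ok
  [21] y  {1,2}  => 1  2->1 ok
  [22] y  {1,2}  => 2  1->2 ok
  [23] y  {1,2}  => 1  2->1 ok
  [24] y  {1,2}  => 1  1->1 ok
  [25] y  {1,2}  => 2  1->2 ok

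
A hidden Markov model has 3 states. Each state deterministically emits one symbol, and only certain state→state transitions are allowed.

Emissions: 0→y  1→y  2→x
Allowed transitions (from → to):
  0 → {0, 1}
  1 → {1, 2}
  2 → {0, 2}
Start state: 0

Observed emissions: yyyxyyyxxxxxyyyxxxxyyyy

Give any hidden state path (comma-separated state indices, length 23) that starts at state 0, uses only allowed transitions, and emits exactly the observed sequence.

0,1,1,2,0,1,1,2,2,2,2,2,0,0,1,2,2,2,2,0,0,0,1

  0: obs=y cand={0,1} pick 0 [start]
  1: obs=y cand={0,1} pick 1 [0->1 ok]
  2: obs=y cand={0,1} pick 1 [1->1 ok]
  3: obs=x cand={2} pick 2 [1->2 ok]
  4: obs=y cand={0,1} pick 0 [2->0 ok]
  5: obs=y cand={0,1} pick 1 [0->1 ok]
  6: obs=y cand={0,1} pick 1 [1->1 ok]
  7: obs=x cand={2} pick 2 [1->2 ok]
  8: obs=x cand={2} pick 2 [2->2 ok]
  9: obs=x cand={2} pick 2 [2->2 ok]
  10: obs=x cand={2} pick 2 [2->2 ok]
  11: obs=x cand={2} pick 2 [2->2 ok]
  12: obs=y cand={0,1} pick 0 [2->0 ok]
  13: obs=y cand={0,1} pick 0 [0->0 ok]
  14: obs=y cand={0,1} pick 1 [0->1 ok]
  15: obs=x cand={2} pick 2 [1->2 ok]
  16: obs=x cand={2} pick 2 [2->2 ok]
  17: obs=x cand={2} pick 2 [2->2 ok]
  18: obs=x cand={2} pick 2 [2->2 ok]
  19: obs=y cand={0,1} pick 0 [2->0 ok]
  20: obs=y cand={0,1} pick 0 [0->0 ok]
  21: obs=y cand={0,1} pick 0 [0->0 ok]
  22: obs=y cand={0,1} pick 1 [0->1 ok]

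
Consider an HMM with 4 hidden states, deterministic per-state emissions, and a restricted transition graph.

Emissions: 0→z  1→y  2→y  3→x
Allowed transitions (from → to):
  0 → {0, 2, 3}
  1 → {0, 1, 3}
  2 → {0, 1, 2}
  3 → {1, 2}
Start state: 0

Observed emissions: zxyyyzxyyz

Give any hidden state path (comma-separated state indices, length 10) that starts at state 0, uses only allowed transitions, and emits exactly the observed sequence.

  pos 0: z in {0}, choose 0; start
  pos 1: x in {3}, choose 3; 0->3 ok
  pos 2: y in {1,2}, choose 1; 3->1 ok
  pos 3: y in {1,2}, choose 1; 1->1 ok
  pos 4: y in {1,2}, choose 1; 1->1 ok
  pos 5: z in {0}, choose 0; 1->0 ok
  pos 6: x in {3}, choose 3; 0->3 ok
  pos 7: y in {1,2}, choose 2; 3->2 ok
  pos 8: y in {1,2}, choose 1; 2->1 ok
  pos 9: z in {0}, choose 0; 1->0 ok

0,3,1,1,1,0,3,2,1,0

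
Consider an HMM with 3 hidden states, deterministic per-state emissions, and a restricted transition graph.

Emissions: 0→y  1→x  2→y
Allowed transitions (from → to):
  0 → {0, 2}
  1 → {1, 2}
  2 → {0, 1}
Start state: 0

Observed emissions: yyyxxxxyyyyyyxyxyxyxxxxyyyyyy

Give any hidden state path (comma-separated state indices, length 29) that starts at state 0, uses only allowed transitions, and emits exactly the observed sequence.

0,0,2,1,1,1,1,2,0,0,0,0,2,1,2,1,2,1,2,1,1,1,1,2,0,0,2,0,0

  t0 'y' -> {0,2}, take 0 (start)
  t1 'y' -> {0,2}, take 0 (0->0 ok)
  t2 'y' -> {0,2}, take 2 (0->2 ok)
  t3 'x' -> {1}, take 1 (2->1 ok)
  t4 'x' -> {1}, take 1 (1->1 ok)
  t5 'x' -> {1}, take 1 (1->1 ok)
  t6 'x' -> {1}, take 1 (1->1 ok)
  t7 'y' -> {0,2}, take 2 (1->2 ok)
  t8 'y' -> {0,2}, take 0 (2->0 ok)
  t9 'y' -> {0,2}, take 0 (0->0 ok)
  t10 'y' -> {0,2}, take 0 (0->0 ok)
  t11 'y' -> {0,2}, take 0 (0->0 ok)
  t12 'y' -> {0,2}, take 2 (0->2 ok)
  t13 'x' -> {1}, take 1 (2->1 ok)
  t14 'y' -> {0,2}, take 2 (1->2 ok)
  t15 'x' -> {1}, take 1 (2->1 ok)
  t16 'y' -> {0,2}, take 2 (1->2 ok)
  t17 'x' -> {1}, take 1 (2->1 ok)
  t18 'y' -> {0,2}, take 2 (1->2 ok)
  t19 'x' -> {1}, take 1 (2->1 ok)
  t20 'x' -> {1}, take 1 (1->1 ok)
  t21 'x' -> {1}, take 1 (1->1 ok)
  t22 'x' -> {1}, take 1 (1->1 ok)
  t23 'y' -> {0,2}, take 2 (1->2 ok)
  t24 'y' -> {0,2}, take 0 (2->0 ok)
  t25 'y' -> {0,2}, take 0 (0->0 ok)
  t26 'y' -> {0,2}, take 2 (0->2 ok)
  t27 'y' -> {0,2}, take 0 (2->0 ok)
  t28 'y' -> {0,2}, take 0 (0->0 ok)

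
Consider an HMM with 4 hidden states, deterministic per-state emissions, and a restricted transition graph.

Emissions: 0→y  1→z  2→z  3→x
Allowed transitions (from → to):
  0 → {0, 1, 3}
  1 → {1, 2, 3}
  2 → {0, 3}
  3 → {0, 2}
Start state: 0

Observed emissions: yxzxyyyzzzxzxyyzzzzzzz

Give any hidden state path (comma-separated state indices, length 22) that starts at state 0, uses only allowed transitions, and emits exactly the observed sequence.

  0: obs=y cand={0} pick 0 [start]
  1: obs=x cand={3} pick 3 [0->3 ok]
  2: obs=z cand={1,2} pick 2 [3->2 ok]
  3: obs=x cand={3} pick 3 [2->3 ok]
  4: obs=y cand={0} pick 0 [3->0 ok]
  5: obs=y cand={0} pick 0 [0->0 ok]
  6: obs=y cand={0} pick 0 [0->0 ok]
  7: obs=z cand={1,2} pick 1 [0->1 ok]
  8: obs=z cand={1,2} pick 1 [1->1 ok]
  9: obs=z cand={1,2} pick 2 [1->2 ok]
  10: obs=x cand={3} pick 3 [2->3 ok]
  11: obs=z cand={1,2} pick 2 [3->2 ok]
  12: obs=x cand={3} pick 3 [2->3 ok]
  13: obs=y cand={0} pick 0 [3->0 ok]
  14: obs=y cand={0} pick 0 [0->0 ok]
  15: obs=z cand={1,2} pick 1 [0->1 ok]
  16: obs=z cand={1,2} pick 1 [1->1 ok]
  17: obs=z cand={1,2} pick 1 [1->1 ok]
  18: obs=z cand={1,2} pick 1 [1->1 ok]
  19: obs=z cand={1,2} pick 1 [1->1 ok]
  20: obs=z cand={1,2} pick 1 [1->1 ok]
  21: obs=z cand={1,2} pick 2 [1->2 ok]

0,3,2,3,0,0,0,1,1,2,3,2,3,0,0,1,1,1,1,1,1,2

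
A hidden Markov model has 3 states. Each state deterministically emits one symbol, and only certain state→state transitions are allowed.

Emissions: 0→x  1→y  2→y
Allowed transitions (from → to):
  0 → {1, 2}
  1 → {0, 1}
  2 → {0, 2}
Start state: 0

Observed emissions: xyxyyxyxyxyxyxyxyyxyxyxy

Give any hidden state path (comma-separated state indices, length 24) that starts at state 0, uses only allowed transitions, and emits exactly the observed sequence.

  [0] x  {0}  => 0  start
  [1] y  {1,2}  => 1  0->1 ok
  [2] x  {0}  => 0  1->0 ok
  [3] y  {1,2}  => 1  0->1 ok
  [4] y  {1,2}  => 1  1->1 ok
  [5] x  {0}  => 0  1->0 ok
  [6] y  {1,2}  => 2  0->2 ok
  [7] x  {0}  => 0  2->0 ok
  [8] y  {1,2}  => 1  0->1 ok
  [9] x  {0}  => 0  1->0 ok
  [10] y  {1,2}  => 2  0->2 ok
  [11] x  {0}  => 0  2->0 ok
  [12] y  {1,2}  => 1  0->1 ok
  [13] x  {0}  => 0  1->0 ok
  [14] y  {1,2}  => 1  0->1 ok
  [15] x  {0}  => 0  1->0 ok
  [16] y  {1,2}  => 2  0->2 ok
  [17] y  {1,2}  => 2  2->2 ok
  [18] x  {0}  => 0  2->0 ok
  [19] y  {1,2}  => 1  0->1 ok
  [20] x  {0}  => 0  1->0 ok
  [21] y  {1,2}  => 1  0->1 ok
  [22] x  {0}  => 0  1->0 ok
  [23] y  {1,2}  => 1  0->1 ok

0,1,0,1,1,0,2,0,1,0,2,0,1,0,1,0,2,2,0,1,0,1,0,1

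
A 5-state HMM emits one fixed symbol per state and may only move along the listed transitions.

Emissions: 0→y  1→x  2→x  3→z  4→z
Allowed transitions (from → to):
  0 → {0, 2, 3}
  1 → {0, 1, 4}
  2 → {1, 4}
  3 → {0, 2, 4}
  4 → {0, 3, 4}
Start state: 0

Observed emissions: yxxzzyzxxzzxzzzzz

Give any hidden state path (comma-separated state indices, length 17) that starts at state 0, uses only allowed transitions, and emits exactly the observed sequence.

0,2,1,4,3,0,3,2,1,4,3,2,4,4,4,3,4

  0: obs=y cand={0} pick 0 [start]
  1: obs=x cand={1,2} pick 2 [0->2 ok]
  2: obs=x cand={1,2} pick 1 [2->1 ok]
  3: obs=z cand={3,4} pick 4 [1->4 ok]
  4: obs=z cand={3,4} pick 3 [4->3 ok]
  5: obs=y cand={0} pick 0 [3->0 ok]
  6: obs=z cand={3,4} pick 3 [0->3 ok]
  7: obs=x cand={1,2} pick 2 [3->2 ok]
  8: obs=x cand={1,2} pick 1 [2->1 ok]
  9: obs=z cand={3,4} pick 4 [1->4 ok]
  10: obs=z cand={3,4} pick 3 [4->3 ok]
  11: obs=x cand={1,2} pick 2 [3->2 ok]
  12: obs=z cand={3,4} pick 4 [2->4 ok]
  13: obs=z cand={3,4} pick 4 [4->4 ok]
  14: obs=z cand={3,4} pick 4 [4->4 ok]
  15: obs=z cand={3,4} pick 3 [4->3 ok]
  16: obs=z cand={3,4} pick 4 [3->4 ok]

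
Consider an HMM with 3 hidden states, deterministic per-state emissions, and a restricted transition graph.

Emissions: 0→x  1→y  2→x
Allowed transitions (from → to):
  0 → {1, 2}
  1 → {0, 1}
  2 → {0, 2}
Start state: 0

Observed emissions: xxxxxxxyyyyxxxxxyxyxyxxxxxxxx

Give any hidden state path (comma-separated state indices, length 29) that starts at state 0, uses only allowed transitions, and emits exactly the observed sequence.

  pos 0: x in {0,2}, choose 0; start
  pos 1: x in {0,2}, choose 2; 0->2 ok
  pos 2: x in {0,2}, choose 2; 2->2 ok
  pos 3: x in {0,2}, choose 2; 2->2 ok
  pos 4: x in {0,2}, choose 2; 2->2 ok
  pos 5: x in {0,2}, choose 2; 2->2 ok
  pos 6: x in {0,2}, choose 0; 2->0 ok
  pos 7: y in {1}, choose 1; 0->1 ok
  pos 8: y in {1}, choose 1; 1->1 ok
  pos 9: y in {1}, choose 1; 1->1 ok
  pos 10: y in {1}, choose 1; 1->1 ok
  pos 11: x in {0,2}, choose 0; 1->0 ok
  pos 12: x in {0,2}, choose 2; 0->2 ok
  pos 13: x in {0,2}, choose 2; 2->2 ok
  pos 14: x in {0,2}, choose 2; 2->2 ok
  pos 15: x in {0,2}, choose 0; 2->0 ok
  pos 16: y in {1}, choose 1; 0->1 ok
  pos 17: x in {0,2}, choose 0; 1->0 ok
  pos 18: y in {1}, choose 1; 0->1 ok
  pos 19: x in {0,2}, choose 0; 1->0 ok
  pos 20: y in {1}, choose 1; 0->1 ok
  pos 21: x in {0,2}, choose 0; 1->0 ok
  pos 22: x in {0,2}, choose 2; 0->2 ok
  pos 23: x in {0,2}, choose 0; 2->0 ok
  pos 24: x in {0,2}, choose 2; 0->2 ok
  pos 25: x in {0,2}, choose 2; 2->2 ok
  pos 26: x in {0,2}, choose 2; 2->2 ok
  pos 27: x in {0,2}, choose 0; 2->0 ok
  pos 28: x in {0,2}, choose 2; 0->2 ok

0,2,2,2,2,2,0,1,1,1,1,0,2,2,2,0,1,0,1,0,1,0,2,0,2,2,2,0,2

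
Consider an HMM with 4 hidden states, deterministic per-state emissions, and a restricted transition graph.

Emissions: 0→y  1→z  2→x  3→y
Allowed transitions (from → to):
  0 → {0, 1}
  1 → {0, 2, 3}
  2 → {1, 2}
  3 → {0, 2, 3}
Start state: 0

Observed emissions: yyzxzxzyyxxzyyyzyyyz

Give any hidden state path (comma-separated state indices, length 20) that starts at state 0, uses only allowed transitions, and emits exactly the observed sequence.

  pos 0: y in {0,3}, choose 0; start
  pos 1: y in {0,3}, choose 0; 0->0 ok
  pos 2: z in {1}, choose 1; 0->1 ok
  pos 3: x in {2}, choose 2; 1->2 ok
  pos 4: z in {1}, choose 1; 2->1 ok
  pos 5: x in {2}, choose 2; 1->2 ok
  pos 6: z in {1}, choose 1; 2->1 ok
  pos 7: y in {0,3}, choose 3; 1->3 ok
  pos 8: y in {0,3}, choose 3; 3->3 ok
  pos 9: x in {2}, choose 2; 3->2 ok
  pos 10: x in {2}, choose 2; 2->2 ok
  pos 11: z in {1}, choose 1; 2->1 ok
  pos 12: y in {0,3}, choose 0; 1->0 ok
  pos 13: y in {0,3}, choose 0; 0->0 ok
  pos 14: y in {0,3}, choose 0; 0->0 ok
  pos 15: z in {1}, choose 1; 0->1 ok
  pos 16: y in {0,3}, choose 3; 1->3 ok
  pos 17: y in {0,3}, choose 3; 3->3 ok
  pos 18: y in {0,3}, choose 0; 3->0 ok
  pos 19: z in {1}, choose 1; 0->1 ok

0,0,1,2,1,2,1,3,3,2,2,1,0,0,0,1,3,3,0,1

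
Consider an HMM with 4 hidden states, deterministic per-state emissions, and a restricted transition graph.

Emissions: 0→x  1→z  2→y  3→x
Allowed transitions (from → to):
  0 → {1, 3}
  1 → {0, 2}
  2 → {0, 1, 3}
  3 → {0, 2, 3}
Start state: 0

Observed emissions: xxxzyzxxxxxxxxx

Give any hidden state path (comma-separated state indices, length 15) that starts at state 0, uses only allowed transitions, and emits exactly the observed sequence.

0,3,0,1,2,1,0,3,0,3,3,0,3,3,3

  0: obs=x cand={0,3} pick 0 [start]
  1: obs=x cand={0,3} pick 3 [0->3 ok]
  2: obs=x cand={0,3} pick 0 [3->0 ok]
  3: obs=z cand={1} pick 1 [0->1 ok]
  4: obs=y cand={2} pick 2 [1->2 ok]
  5: obs=z cand={1} pick 1 [2->1 ok]
  6: obs=x cand={0,3} pick 0 [1->0 ok]
  7: obs=x cand={0,3} pick 3 [0->3 ok]
  8: obs=x cand={0,3} pick 0 [3->0 ok]
  9: obs=x cand={0,3} pick 3 [0->3 ok]
  10: obs=x cand={0,3} pick 3 [3->3 ok]
  11: obs=x cand={0,3} pick 0 [3->0 ok]
  12: obs=x cand={0,3} pick 3 [0->3 ok]
  13: obs=x cand={0,3} pick 3 [3->3 ok]
  14: obs=x cand={0,3} pick 3 [3->3 ok]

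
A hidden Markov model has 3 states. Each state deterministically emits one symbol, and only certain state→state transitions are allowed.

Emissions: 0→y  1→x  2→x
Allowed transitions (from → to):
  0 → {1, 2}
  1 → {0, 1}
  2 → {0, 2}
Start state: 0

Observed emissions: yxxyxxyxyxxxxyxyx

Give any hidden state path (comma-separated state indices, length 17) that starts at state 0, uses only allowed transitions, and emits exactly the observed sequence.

0,2,2,0,1,1,0,2,0,1,1,1,1,0,1,0,2

  t0 'y' -> {0}, take 0 (start)
  t1 'x' -> {1,2}, take 2 (0->2 ok)
  t2 'x' -> {1,2}, take 2 (2->2 ok)
  t3 'y' -> {0}, take 0 (2->0 ok)
  t4 'x' -> {1,2}, take 1 (0->1 ok)
  t5 'x' -> {1,2}, take 1 (1->1 ok)
  t6 'y' -> {0}, take 0 (1->0 ok)
  t7 'x' -> {1,2}, take 2 (0->2 ok)
  t8 'y' -> {0}, take 0 (2->0 ok)
  t9 'x' -> {1,2}, take 1 (0->1 ok)
  t10 'x' -> {1,2}, take 1 (1->1 ok)
  t11 'x' -> {1,2}, take 1 (1->1 ok)
  t12 'x' -> {1,2}, take 1 (1->1 ok)
  t13 'y' -> {0}, take 0 (1->0 ok)
  t14 'x' -> {1,2}, take 1 (0->1 ok)
  t15 'y' -> {0}, take 0 (1->0 ok)
  t16 'x' -> {1,2}, take 2 (0->2 ok)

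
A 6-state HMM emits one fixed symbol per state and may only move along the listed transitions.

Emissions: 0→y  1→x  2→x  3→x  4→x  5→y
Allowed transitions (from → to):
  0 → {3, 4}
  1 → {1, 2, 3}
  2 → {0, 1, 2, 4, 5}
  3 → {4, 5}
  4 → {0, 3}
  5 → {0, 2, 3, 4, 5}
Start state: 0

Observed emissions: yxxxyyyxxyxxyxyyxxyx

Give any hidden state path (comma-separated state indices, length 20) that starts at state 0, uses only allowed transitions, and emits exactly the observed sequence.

  t0 'y' -> {0,5}, take 0 (start)
  t1 'x' -> {1,2,3,4}, take 3 (0->3 ok)
  t2 'x' -> {1,2,3,4}, take 4 (3->4 ok)
  t3 'x' -> {1,2,3,4}, take 3 (4->3 ok)
  t4 'y' -> {0,5}, take 5 (3->5 ok)
  t5 'y' -> {0,5}, take 5 (5->5 ok)
  t6 'y' -> {0,5}, take 0 (5->0 ok)
  t7 'x' -> {1,2,3,4}, take 4 (0->4 ok)
  t8 'x' -> {1,2,3,4}, take 3 (4->3 ok)
  t9 'y' -> {0,5}, take 5 (3->5 ok)
  t10 'x' -> {1,2,3,4}, take 2 (5->2 ok)
  t11 'x' -> {1,2,3,4}, take 2 (2->2 ok)
  t12 'y' -> {0,5}, take 0 (2->0 ok)
  t13 'x' -> {1,2,3,4}, take 3 (0->3 ok)
  t14 'y' -> {0,5}, take 5 (3->5 ok)
  t15 'y' -> {0,5}, take 0 (5->0 ok)
  t16 'x' -> {1,2,3,4}, take 3 (0->3 ok)
  t17 'x' -> {1,2,3,4}, take 4 (3->4 ok)
  t18 'y' -> {0,5}, take 0 (4->0 ok)
  t19 'x' -> {1,2,3,4}, take 4 (0->4 ok)

0,3,4,3,5,5,0,4,3,5,2,2,0,3,5,0,3,4,0,4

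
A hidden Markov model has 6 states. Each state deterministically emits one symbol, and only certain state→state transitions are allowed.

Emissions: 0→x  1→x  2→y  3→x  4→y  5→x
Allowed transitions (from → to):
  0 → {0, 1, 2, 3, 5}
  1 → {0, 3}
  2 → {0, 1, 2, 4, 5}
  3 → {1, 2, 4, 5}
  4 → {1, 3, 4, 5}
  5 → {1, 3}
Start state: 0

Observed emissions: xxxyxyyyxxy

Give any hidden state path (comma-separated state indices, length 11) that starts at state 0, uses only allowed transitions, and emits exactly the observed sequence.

0,0,3,4,3,4,4,4,5,3,4

  0: obs=x cand={0,1,3,5} pick 0 [start]
  1: obs=x cand={0,1,3,5} pick 0 [0->0 ok]
  2: obs=x cand={0,1,3,5} pick 3 [0->3 ok]
  3: obs=y cand={2,4} pick 4 [3->4 ok]
  4: obs=x cand={0,1,3,5} pick 3 [4->3 ok]
  5: obs=y cand={2,4} pick 4 [3->4 ok]
  6: obs=y cand={2,4} pick 4 [4->4 ok]
  7: obs=y cand={2,4} pick 4 [4->4 ok]
  8: obs=x cand={0,1,3,5} pick 5 [4->5 ok]
  9: obs=x cand={0,1,3,5} pick 3 [5->3 ok]
  10: obs=y cand={2,4} pick 4 [3->4 ok]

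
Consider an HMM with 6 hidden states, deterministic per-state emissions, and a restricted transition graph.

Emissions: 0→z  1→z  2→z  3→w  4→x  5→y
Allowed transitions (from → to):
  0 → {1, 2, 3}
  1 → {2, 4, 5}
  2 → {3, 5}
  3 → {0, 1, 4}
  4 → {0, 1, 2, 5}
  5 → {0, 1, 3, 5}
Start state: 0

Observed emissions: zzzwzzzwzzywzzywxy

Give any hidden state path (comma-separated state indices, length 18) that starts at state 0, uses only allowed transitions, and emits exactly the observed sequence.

0,1,2,3,0,1,2,3,0,2,5,3,1,2,5,3,4,5

  0: obs=z cand={0,1,2} pick 0 [start]
  1: obs=z cand={0,1,2} pick 1 [0->1 ok]
  2: obs=z cand={0,1,2} pick 2 [1->2 ok]
  3: obs=w cand={3} pick 3 [2->3 ok]
  4: obs=z cand={0,1,2} pick 0 [3->0 ok]
  5: obs=z cand={0,1,2} pick 1 [0->1 ok]
  6: obs=z cand={0,1,2} pick 2 [1->2 ok]
  7: obs=w cand={3} pick 3 [2->3 ok]
  8: obs=z cand={0,1,2} pick 0 [3->0 ok]
  9: obs=z cand={0,1,2} pick 2 [0->2 ok]
  10: obs=y cand={5} pick 5 [2->5 ok]
  11: obs=w cand={3} pick 3 [5->3 ok]
  12: obs=z cand={0,1,2} pick 1 [3->1 ok]
  13: obs=z cand={0,1,2} pick 2 [1->2 ok]
  14: obs=y cand={5} pick 5 [2->5 ok]
  15: obs=w cand={3} pick 3 [5->3 ok]
  16: obs=x cand={4} pick 4 [3->4 ok]
  17: obs=y cand={5} pick 5 [4->5 ok]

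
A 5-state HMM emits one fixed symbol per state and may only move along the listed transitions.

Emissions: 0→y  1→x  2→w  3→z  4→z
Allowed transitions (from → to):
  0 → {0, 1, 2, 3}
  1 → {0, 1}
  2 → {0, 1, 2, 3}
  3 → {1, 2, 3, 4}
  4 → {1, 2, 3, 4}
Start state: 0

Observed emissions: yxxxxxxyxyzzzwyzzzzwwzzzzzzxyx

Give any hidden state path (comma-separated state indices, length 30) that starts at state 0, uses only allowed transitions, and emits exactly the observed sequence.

  [0] y  {0}  => 0  start
  [1] x  {1}  => 1  0->1 ok
  [2] x  {1}  => 1  1->1 ok
  [3] x  {1}  => 1  1->1 ok
  [4] x  {1}  => 1  1->1 ok
  [5] x  {1}  => 1  1->1 ok
  [6] x  {1}  => 1  1->1 ok
  [7] y  {0}  => 0  1->0 ok
  [8] x  {1}  => 1  0->1 ok
  [9] y  {0}  => 0  1->0 ok
  [10] z  {3,4}  => 3  0->3 ok
  [11] z  {3,4}  => 3  3->3 ok
  [12] z  {3,4}  => 3  3->3 ok
  [13] w  {2}  => 2  3->2 ok
  [14] y  {0}  => 0  2->0 ok
  [15] z  {3,4}  => 3  0->3 ok
  [16] z  {3,4}  => 3  3->3 ok
  [17] z  {3,4}  => 3  3->3 ok
  [18] z  {3,4}  => 4  3->4 ok
  [19] w  {2}  => 2  4->2 ok
  [20] w  {2}  => 2  2->2 ok
  [21] z  {3,4}  => 3  2->3 ok
  [22] z  {3,4}  => 3  3->3 ok
  [23] z  {3,4}  => 3  3->3 ok
  [24] z  {3,4}  => 4  3->4 ok
  [25] z  {3,4}  => 4  4->4 ok
  [26] z  {3,4}  => 4  4->4 ok
  [27] x  {1}  => 1  4->1 ok
  [28] y  {0}  => 0  1->0 ok
  [29] x  {1}  => 1  0->1 ok

0,1,1,1,1,1,1,0,1,0,3,3,3,2,0,3,3,3,4,2,2,3,3,3,4,4,4,1,0,1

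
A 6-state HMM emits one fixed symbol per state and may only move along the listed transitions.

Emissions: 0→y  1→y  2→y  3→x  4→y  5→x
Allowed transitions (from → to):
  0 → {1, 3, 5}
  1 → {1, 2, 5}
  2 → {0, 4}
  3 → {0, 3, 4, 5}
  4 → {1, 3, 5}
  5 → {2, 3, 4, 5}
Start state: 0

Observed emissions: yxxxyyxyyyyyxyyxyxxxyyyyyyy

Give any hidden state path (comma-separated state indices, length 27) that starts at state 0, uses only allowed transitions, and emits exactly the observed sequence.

  pos 0: y in {0,1,2,4}, choose 0; start
  pos 1: x in {3,5}, choose 5; 0->5 ok
  pos 2: x in {3,5}, choose 5; 5->5 ok
  pos 3: x in {3,5}, choose 5; 5->5 ok
  pos 4: y in {0,1,2,4}, choose 2; 5->2 ok
  pos 5: y in {0,1,2,4}, choose 0; 2->0 ok
  pos 6: x in {3,5}, choose 3; 0->3 ok
  pos 7: y in {0,1,2,4}, choose 4; 3->4 ok
  pos 8: y in {0,1,2,4}, choose 1; 4->1 ok
  pos 9: y in {0,1,2,4}, choose 1; 1->1 ok
  pos 10: y in {0,1,2,4}, choose 2; 1->2 ok
  pos 11: y in {0,1,2,4}, choose 4; 2->4 ok
  pos 12: x in {3,5}, choose 5; 4->5 ok
  pos 13: y in {0,1,2,4}, choose 4; 5->4 ok
  pos 14: y in {0,1,2,4}, choose 1; 4->1 ok
  pos 15: x in {3,5}, choose 5; 1->5 ok
  pos 16: y in {0,1,2,4}, choose 4; 5->4 ok
  pos 17: x in {3,5}, choose 5; 4->5 ok
  pos 18: x in {3,5}, choose 5; 5->5 ok
  pos 19: x in {3,5}, choose 3; 5->3 ok
  pos 20: y in {0,1,2,4}, choose 0; 3->0 ok
  pos 21: y in {0,1,2,4}, choose 1; 0->1 ok
  pos 22: y in {0,1,2,4}, choose 1; 1->1 ok
  pos 23: y in {0,1,2,4}, choose 2; 1->2 ok
  pos 24: y in {0,1,2,4}, choose 4; 2->4 ok
  pos 25: y in {0,1,2,4}, choose 1; 4->1 ok
  pos 26: y in {0,1,2,4}, choose 1; 1->1 ok

0,5,5,5,2,0,3,4,1,1,2,4,5,4,1,5,4,5,5,3,0,1,1,2,4,1,1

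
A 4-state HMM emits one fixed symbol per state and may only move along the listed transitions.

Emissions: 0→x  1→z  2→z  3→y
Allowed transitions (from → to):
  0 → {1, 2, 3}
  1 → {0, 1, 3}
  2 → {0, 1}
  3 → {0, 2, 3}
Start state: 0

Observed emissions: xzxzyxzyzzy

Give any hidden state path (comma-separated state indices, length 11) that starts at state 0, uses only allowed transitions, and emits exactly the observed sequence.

0,1,0,1,3,0,1,3,2,1,3

  pos 0: x in {0}, choose 0; start
  pos 1: z in {1,2}, choose 1; 0->1 ok
  pos 2: x in {0}, choose 0; 1->0 ok
  pos 3: z in {1,2}, choose 1; 0->1 ok
  pos 4: y in {3}, choose 3; 1->3 ok
  pos 5: x in {0}, choose 0; 3->0 ok
  pos 6: z in {1,2}, choose 1; 0->1 ok
  pos 7: y in {3}, choose 3; 1->3 ok
  pos 8: z in {1,2}, choose 2; 3->2 ok
  pos 9: z in {1,2}, choose 1; 2->1 ok
  pos 10: y in {3}, choose 3; 1->3 ok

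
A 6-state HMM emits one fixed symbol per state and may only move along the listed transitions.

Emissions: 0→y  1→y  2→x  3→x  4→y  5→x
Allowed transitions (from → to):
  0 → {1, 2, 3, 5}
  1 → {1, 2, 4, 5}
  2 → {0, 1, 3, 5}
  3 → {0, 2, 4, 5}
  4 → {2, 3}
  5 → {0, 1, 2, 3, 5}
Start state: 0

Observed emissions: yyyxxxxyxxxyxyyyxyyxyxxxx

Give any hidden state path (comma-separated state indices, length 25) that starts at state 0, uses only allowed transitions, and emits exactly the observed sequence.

0,1,4,2,3,5,2,1,5,3,2,0,2,0,1,1,2,1,1,5,0,3,5,2,3

  pos 0: y in {0,1,4}, choose 0; start
  pos 1: y in {0,1,4}, choose 1; 0->1 ok
  pos 2: y in {0,1,4}, choose 4; 1->4 ok
  pos 3: x in {2,3,5}, choose 2; 4->2 ok
  pos 4: x in {2,3,5}, choose 3; 2->3 ok
  pos 5: x in {2,3,5}, choose 5; 3->5 ok
  pos 6: x in {2,3,5}, choose 2; 5->2 ok
  pos 7: y in {0,1,4}, choose 1; 2->1 ok
  pos 8: x in {2,3,5}, choose 5; 1->5 ok
  pos 9: x in {2,3,5}, choose 3; 5->3 ok
  pos 10: x in {2,3,5}, choose 2; 3->2 ok
  pos 11: y in {0,1,4}, choose 0; 2->0 ok
  pos 12: x in {2,3,5}, choose 2; 0->2 ok
  pos 13: y in {0,1,4}, choose 0; 2->0 ok
  pos 14: y in {0,1,4}, choose 1; 0->1 ok
  pos 15: y in {0,1,4}, choose 1; 1->1 ok
  pos 16: x in {2,3,5}, choose 2; 1->2 ok
  pos 17: y in {0,1,4}, choose 1; 2->1 ok
  pos 18: y in {0,1,4}, choose 1; 1->1 ok
  pos 19: x in {2,3,5}, choose 5; 1->5 ok
  pos 20: y in {0,1,4}, choose 0; 5->0 ok
  pos 21: x in {2,3,5}, choose 3; 0->3 ok
  pos 22: x in {2,3,5}, choose 5; 3->5 ok
  pos 23: x in {2,3,5}, choose 2; 5->2 ok
  pos 24: x in {2,3,5}, choose 3; 2->3 ok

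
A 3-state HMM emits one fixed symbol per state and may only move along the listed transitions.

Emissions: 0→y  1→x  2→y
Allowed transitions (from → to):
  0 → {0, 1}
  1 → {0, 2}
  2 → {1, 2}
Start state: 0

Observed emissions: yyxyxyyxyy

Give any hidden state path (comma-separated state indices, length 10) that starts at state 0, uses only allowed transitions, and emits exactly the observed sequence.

0,0,1,2,1,2,2,1,2,2

  t0 'y' -> {0,2}, take 0 (start)
  t1 'y' -> {0,2}, take 0 (0->0 ok)
  t2 'x' -> {1}, take 1 (0->1 ok)
  t3 'y' -> {0,2}, take 2 (1->2 ok)
  t4 'x' -> {1}, take 1 (2->1 ok)
  t5 'y' -> {0,2}, take 2 (1->2 ok)
  t6 'y' -> {0,2}, take 2 (2->2 ok)
  t7 'x' -> {1}, take 1 (2->1 ok)
  t8 'y' -> {0,2}, take 2 (1->2 ok)
  t9 'y' -> {0,2}, take 2 (2->2 ok)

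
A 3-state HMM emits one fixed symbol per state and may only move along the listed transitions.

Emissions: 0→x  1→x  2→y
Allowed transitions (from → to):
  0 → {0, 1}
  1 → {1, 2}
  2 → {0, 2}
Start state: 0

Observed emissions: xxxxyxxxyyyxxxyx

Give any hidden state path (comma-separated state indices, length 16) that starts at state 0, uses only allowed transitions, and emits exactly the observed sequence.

0,0,0,1,2,0,0,1,2,2,2,0,0,1,2,0

  [0] x  {0,1}  => 0  start
  [1] x  {0,1}  => 0  0->0 ok
  [2] x  {0,1}  => 0  0->0 ok
  [3] x  {0,1}  => 1  0->1 ok
  [4] y  {2}  => 2  1->2 ok
  [5] x  {0,1}  => 0  2->0 ok
  [6] x  {0,1}  => 0  0->0 ok
  [7] x  {0,1}  => 1  0->1 ok
  [8] y  {2}  => 2  1->2 ok
  [9] y  {2}  => 2  2->2 ok
  [10] y  {2}  => 2  2->2 ok
  [11] x  {0,1}  => 0  2->0 ok
  [12] x  {0,1}  => 0  0->0 ok
  [13] x  {0,1}  => 1  0->1 ok
  [14] y  {2}  => 2  1->2 ok
  [15] x  {0,1}  => 0  2->0 ok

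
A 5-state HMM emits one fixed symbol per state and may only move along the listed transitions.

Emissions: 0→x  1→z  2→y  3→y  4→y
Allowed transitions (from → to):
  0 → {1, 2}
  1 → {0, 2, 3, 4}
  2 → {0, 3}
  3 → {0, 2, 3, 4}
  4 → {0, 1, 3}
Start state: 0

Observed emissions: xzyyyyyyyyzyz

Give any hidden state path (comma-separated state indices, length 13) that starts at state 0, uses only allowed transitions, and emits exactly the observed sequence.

  [0] x  {0}  => 0  start
  [1] z  {1}  => 1  0->1 ok
  [2] y  {2,3,4}  => 3  1->3 ok
  [3] y  {2,3,4}  => 2  3->2 ok
  [4] y  {2,3,4}  => 3  2->3 ok
  [5] y  {2,3,4}  => 3  3->3 ok
  [6] y  {2,3,4}  => 3  3->3 ok
  [7] y  {2,3,4}  => 3  3->3 ok
  [8] y  {2,3,4}  => 3  3->3 ok
  [9] y  {2,3,4}  => 4  3->4 ok
  [10] z  {1}  => 1  4->1 ok
  [11] y  {2,3,4}  => 4  1->4 ok
  [12] z  {1}  => 1  4->1 ok

0,1,3,2,3,3,3,3,3,4,1,4,1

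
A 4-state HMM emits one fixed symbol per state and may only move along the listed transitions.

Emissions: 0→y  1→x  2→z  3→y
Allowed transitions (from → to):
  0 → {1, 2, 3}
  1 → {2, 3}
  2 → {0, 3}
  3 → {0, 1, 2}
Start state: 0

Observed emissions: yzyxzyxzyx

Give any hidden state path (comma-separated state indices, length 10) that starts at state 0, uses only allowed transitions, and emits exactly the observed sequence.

0,2,3,1,2,3,1,2,0,1

  0: obs=y cand={0,3} pick 0 [start]
  1: obs=z cand={2} pick 2 [0->2 ok]
  2: obs=y cand={0,3} pick 3 [2->3 ok]
  3: obs=x cand={1} pick 1 [3->1 ok]
  4: obs=z cand={2} pick 2 [1->2 ok]
  5: obs=y cand={0,3} pick 3 [2->3 ok]
  6: obs=x cand={1} pick 1 [3->1 ok]
  7: obs=z cand={2} pick 2 [1->2 ok]
  8: obs=y cand={0,3} pick 0 [2->0 ok]
  9: obs=x cand={1} pick 1 [0->1 ok]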